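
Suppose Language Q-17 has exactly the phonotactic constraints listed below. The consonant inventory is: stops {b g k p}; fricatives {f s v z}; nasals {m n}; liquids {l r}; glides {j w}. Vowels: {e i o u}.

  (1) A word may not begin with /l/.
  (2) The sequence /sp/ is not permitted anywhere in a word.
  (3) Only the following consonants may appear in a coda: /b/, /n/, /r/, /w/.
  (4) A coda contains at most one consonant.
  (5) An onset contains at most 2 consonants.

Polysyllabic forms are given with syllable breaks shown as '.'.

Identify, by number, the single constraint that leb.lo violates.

1

leb.lo: word begins with /l/.
This is a violation of constraint 1: "A word may not begin with /l/."
The remaining constraints (2, 3, 4, 5) are satisfied.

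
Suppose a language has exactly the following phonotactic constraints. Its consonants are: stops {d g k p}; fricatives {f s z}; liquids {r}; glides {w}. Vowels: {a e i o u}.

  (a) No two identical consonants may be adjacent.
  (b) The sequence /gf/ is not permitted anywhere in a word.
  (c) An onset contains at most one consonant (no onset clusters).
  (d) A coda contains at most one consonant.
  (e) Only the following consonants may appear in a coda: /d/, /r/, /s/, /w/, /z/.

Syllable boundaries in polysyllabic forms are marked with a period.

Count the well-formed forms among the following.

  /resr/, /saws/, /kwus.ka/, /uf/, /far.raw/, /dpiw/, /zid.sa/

/resr/ — violates constraint (d): syllable 1 coda /sr/ has 2 consonants (> 1) → ill-formed
/saws/ — violates constraint (d): syllable 1 coda /ws/ has 2 consonants (> 1) → ill-formed
/kwus.ka/ — violates constraint (c): syllable 1 onset /kw/ has 2 consonants (> 1) → ill-formed
/uf/ — violates constraint (e): syllable 1 coda contains /f/, which is not a licensed coda consonant → ill-formed
/far.raw/ — violates constraint (a): adjacent identical consonants /rr/ → ill-formed
/dpiw/ — violates constraint (c): syllable 1 onset /dp/ has 2 consonants (> 1) → ill-formed
/zid.sa/ — σ1 onset /z/, coda /d/ ok; σ2 onset /s/, coda /∅/ ok → well-formed
Well-formed: /zid.sa/ → 1.

1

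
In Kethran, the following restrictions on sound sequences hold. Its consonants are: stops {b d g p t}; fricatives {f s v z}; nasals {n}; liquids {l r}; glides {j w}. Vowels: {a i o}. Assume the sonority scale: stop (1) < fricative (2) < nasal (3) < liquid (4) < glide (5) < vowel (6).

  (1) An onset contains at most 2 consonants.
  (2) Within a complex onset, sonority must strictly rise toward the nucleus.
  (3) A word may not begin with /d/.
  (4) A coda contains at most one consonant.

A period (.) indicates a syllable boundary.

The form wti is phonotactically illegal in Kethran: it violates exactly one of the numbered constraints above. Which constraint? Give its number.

wti: syllable 1 onset /wt/: /w/ (glide, 5) → /t/ (stop, 1) does not rise.
This is a violation of constraint 2: "Within a complex onset, sonority must strictly rise toward the nucleus."
The remaining constraints (1, 3, 4) are satisfied.

2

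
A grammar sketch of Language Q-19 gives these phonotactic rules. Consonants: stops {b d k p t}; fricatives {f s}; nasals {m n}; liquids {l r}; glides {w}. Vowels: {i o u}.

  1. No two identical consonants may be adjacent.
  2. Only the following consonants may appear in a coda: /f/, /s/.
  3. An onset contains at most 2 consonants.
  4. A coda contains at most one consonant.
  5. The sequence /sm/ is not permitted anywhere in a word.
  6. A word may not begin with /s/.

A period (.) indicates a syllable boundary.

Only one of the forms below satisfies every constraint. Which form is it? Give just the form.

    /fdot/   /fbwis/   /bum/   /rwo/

/rwo/

/fdot/ — violates constraint 2: syllable 1 coda contains /t/, which is not a licensed coda consonant → ill-formed
/fbwis/ — violates constraint 3: syllable 1 onset /fbw/ has 3 consonants (> 2) → ill-formed
/bum/ — violates constraint 2: syllable 1 coda contains /m/, which is not a licensed coda consonant → ill-formed
/rwo/ — σ1 onset /rw/ (2C), coda /∅/ ok → well-formed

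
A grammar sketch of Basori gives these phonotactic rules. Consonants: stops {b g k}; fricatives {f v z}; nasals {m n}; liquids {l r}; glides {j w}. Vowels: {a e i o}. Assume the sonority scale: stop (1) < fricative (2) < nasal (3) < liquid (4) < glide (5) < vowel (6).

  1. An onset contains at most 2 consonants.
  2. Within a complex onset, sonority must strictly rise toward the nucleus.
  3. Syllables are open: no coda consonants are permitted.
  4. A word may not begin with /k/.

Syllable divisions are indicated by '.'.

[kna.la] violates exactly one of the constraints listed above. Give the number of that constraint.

[kna.la]: word begins with /k/.
This is a violation of constraint 4: "A word may not begin with /k/."
The remaining constraints (1, 2, 3) are satisfied.

4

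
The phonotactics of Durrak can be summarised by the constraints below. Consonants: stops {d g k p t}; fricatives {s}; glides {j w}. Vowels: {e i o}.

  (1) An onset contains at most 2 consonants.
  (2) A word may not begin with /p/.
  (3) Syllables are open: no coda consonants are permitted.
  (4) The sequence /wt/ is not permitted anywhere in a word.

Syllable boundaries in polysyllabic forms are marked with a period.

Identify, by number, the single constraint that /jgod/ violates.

/jgod/: syllable 1 coda /d/ has 1 consonant (> 0).
This is a violation of constraint 3: "Syllables are open: no coda consonants are permitted."
The remaining constraints (1, 2, 4) are satisfied.

3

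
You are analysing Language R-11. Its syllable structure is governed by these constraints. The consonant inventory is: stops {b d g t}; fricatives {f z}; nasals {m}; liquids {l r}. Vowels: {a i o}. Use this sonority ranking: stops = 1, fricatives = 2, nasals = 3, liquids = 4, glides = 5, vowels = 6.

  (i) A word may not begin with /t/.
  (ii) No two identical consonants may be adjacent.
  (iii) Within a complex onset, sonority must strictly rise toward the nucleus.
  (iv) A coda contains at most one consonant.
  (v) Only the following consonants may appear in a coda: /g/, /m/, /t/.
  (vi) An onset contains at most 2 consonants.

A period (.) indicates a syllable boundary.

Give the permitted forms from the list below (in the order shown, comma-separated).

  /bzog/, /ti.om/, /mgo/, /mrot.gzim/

/bzog/ — σ1 onset /bz/ (1→2 rises), coda /g/ ok → permitted
/ti.om/ — violates constraint (i): word begins with /t/ → not permitted
/mgo/ — violates constraint (iii): syllable 1 onset /mg/: /m/ (nasal, 3) → /g/ (stop, 1) does not rise → not permitted
/mrot.gzim/ — σ1 onset /mr/ (3→4 rises), coda /t/ ok; σ2 onset /gz/ (1→2 rises), coda /m/ ok → permitted

/bzog/, /mrot.gzim/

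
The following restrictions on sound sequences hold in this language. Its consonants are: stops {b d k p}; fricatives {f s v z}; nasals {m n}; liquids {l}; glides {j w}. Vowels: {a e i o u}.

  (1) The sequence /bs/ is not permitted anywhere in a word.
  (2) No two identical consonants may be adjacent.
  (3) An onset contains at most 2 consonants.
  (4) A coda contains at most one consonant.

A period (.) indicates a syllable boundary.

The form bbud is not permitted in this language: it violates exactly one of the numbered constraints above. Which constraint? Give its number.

bbud: adjacent identical consonants /bb/.
This is a violation of constraint 2: "No two identical consonants may be adjacent."
The remaining constraints (1, 3, 4) are satisfied.

2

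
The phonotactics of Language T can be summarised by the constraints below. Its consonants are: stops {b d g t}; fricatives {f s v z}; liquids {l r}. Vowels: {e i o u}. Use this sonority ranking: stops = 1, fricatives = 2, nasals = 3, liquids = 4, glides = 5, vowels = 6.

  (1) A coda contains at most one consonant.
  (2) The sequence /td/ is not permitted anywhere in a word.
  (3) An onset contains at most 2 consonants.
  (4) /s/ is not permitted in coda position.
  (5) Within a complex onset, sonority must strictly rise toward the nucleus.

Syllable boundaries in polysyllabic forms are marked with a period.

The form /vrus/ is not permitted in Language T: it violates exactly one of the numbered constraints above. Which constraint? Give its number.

/vrus/: syllable 1 coda contains /s/.
This is a violation of constraint 4: "/s/ is not permitted in coda position."
The remaining constraints (1, 2, 3, 5) are satisfied.

4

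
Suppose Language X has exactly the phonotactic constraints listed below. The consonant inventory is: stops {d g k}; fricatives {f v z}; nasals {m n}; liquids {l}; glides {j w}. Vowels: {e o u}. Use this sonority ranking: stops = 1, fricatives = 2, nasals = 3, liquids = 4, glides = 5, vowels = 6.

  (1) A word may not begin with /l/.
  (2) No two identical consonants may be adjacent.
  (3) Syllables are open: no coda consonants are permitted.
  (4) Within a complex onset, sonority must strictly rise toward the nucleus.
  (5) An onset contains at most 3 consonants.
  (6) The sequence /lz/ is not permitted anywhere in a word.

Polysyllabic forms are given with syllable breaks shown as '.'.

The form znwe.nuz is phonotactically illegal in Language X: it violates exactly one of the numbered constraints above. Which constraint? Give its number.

znwe.nuz: syllable 2 coda /z/ has 1 consonant (> 0).
This is a violation of constraint 3: "Syllables are open: no coda consonants are permitted."
The remaining constraints (1, 2, 4, 5, 6) are satisfied.

3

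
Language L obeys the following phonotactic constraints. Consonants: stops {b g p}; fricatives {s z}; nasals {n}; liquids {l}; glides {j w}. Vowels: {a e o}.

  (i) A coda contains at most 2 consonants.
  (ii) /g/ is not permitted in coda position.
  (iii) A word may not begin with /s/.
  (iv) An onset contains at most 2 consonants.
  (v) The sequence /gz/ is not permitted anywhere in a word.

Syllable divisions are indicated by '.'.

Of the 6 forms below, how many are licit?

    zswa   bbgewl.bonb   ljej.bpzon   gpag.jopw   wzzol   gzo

0

zswa — violates constraint (iv): syllable 1 onset /zsw/ has 3 consonants (> 2) → illicit
bbgewl.bonb — violates constraint (iv): syllable 1 onset /bbg/ has 3 consonants (> 2) → illicit
ljej.bpzon — violates constraint (iv): syllable 2 onset /bpz/ has 3 consonants (> 2) → illicit
gpag.jopw — violates constraint (ii): syllable 1 coda contains /g/ → illicit
wzzol — violates constraint (iv): syllable 1 onset /wzz/ has 3 consonants (> 2) → illicit
gzo — violates constraint (v): contains banned sequence /gz/ → illicit
No form is licit → 0.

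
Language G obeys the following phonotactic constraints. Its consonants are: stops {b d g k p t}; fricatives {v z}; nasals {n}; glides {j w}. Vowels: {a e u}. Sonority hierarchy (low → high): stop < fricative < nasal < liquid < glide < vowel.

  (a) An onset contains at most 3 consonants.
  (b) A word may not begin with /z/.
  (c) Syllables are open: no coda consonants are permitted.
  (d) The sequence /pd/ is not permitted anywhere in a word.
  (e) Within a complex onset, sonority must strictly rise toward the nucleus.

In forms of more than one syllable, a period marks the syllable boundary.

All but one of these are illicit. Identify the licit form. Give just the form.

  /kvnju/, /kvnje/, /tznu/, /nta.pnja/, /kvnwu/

/tznu/

/kvnju/ — violates constraint (a): syllable 1 onset /kvnj/ has 4 consonants (> 3) → illicit
/kvnje/ — violates constraint (a): syllable 1 onset /kvnj/ has 4 consonants (> 3) → illicit
/tznu/ — σ1 onset /tzn/ (1→2→3 rises), coda /∅/ ok → licit
/nta.pnja/ — violates constraint (e): syllable 1 onset /nt/: /n/ (nasal, 3) → /t/ (stop, 1) does not rise → illicit
/kvnwu/ — violates constraint (a): syllable 1 onset /kvnw/ has 4 consonants (> 3) → illicit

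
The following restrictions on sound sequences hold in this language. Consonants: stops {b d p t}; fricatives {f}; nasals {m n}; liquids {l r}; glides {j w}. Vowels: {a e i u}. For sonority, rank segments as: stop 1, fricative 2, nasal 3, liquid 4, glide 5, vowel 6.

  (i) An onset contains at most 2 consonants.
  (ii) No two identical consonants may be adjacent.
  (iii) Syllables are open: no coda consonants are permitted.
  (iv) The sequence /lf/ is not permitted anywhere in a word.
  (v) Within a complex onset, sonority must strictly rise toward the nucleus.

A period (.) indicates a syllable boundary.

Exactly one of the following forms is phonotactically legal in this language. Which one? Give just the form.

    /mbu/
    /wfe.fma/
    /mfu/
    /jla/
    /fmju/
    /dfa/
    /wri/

/mbu/ — violates constraint (v): syllable 1 onset /mb/: /m/ (nasal, 3) → /b/ (stop, 1) does not rise → phonotactically illegal
/wfe.fma/ — violates constraint (v): syllable 1 onset /wf/: /w/ (glide, 5) → /f/ (fricative, 2) does not rise → phonotactically illegal
/mfu/ — violates constraint (v): syllable 1 onset /mf/: /m/ (nasal, 3) → /f/ (fricative, 2) does not rise → phonotactically illegal
/jla/ — violates constraint (v): syllable 1 onset /jl/: /j/ (glide, 5) → /l/ (liquid, 4) does not rise → phonotactically illegal
/fmju/ — violates constraint (i): syllable 1 onset /fmj/ has 3 consonants (> 2) → phonotactically illegal
/dfa/ — σ1 onset /df/ (1→2 rises), coda /∅/ ok → phonotactically legal
/wri/ — violates constraint (v): syllable 1 onset /wr/: /w/ (glide, 5) → /r/ (liquid, 4) does not rise → phonotactically illegal

/dfa/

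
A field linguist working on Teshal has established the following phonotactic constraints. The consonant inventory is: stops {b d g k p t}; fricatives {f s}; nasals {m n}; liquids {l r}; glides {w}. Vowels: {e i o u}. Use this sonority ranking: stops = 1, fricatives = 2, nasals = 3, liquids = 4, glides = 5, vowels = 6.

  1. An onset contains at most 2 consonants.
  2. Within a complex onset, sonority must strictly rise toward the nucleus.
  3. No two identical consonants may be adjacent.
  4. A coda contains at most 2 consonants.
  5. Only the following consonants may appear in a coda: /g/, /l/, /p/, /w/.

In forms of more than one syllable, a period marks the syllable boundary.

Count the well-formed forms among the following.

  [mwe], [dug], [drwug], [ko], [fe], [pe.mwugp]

[mwe] — σ1 onset /mw/ (3→5 rises), coda /∅/ ok → well-formed
[dug] — σ1 onset /d/, coda /g/ ok → well-formed
[drwug] — violates constraint 1: syllable 1 onset /drw/ has 3 consonants (> 2) → ill-formed
[ko] — σ1 onset /k/, coda /∅/ ok → well-formed
[fe] — σ1 onset /f/, coda /∅/ ok → well-formed
[pe.mwugp] — σ1 onset /p/, coda /∅/ ok; σ2 onset /mw/ (3→5 rises), coda /gp/ (2C) ok → well-formed
Well-formed: [mwe], [dug], [ko], [fe], [pe.mwugp] → 5.

5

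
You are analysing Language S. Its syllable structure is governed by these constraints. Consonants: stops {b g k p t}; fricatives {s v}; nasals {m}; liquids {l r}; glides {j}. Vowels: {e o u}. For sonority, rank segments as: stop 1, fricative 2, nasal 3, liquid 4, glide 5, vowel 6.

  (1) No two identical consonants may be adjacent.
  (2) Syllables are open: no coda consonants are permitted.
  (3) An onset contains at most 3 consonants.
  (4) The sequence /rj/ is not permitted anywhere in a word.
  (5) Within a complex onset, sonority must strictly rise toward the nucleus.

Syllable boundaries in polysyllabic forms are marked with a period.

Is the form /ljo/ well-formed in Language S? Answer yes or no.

yes

/ljo/ — σ1 onset /lj/ (4→5 rises), coda /∅/ ok → well-formed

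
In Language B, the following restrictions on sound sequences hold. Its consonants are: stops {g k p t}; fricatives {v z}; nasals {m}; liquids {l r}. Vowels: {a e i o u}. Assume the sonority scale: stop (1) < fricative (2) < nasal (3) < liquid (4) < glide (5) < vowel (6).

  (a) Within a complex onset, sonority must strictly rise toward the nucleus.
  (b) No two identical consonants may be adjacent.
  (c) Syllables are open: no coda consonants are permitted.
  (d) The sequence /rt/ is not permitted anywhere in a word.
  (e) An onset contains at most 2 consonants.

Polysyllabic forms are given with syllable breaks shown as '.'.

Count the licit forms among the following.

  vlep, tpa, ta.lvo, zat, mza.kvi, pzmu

vlep — violates constraint (c): syllable 1 coda /p/ has 1 consonant (> 0) → illicit
tpa — violates constraint (a): syllable 1 onset /tp/: /t/ (stop, 1) → /p/ (stop, 1) does not rise → illicit
ta.lvo — violates constraint (a): syllable 2 onset /lv/: /l/ (liquid, 4) → /v/ (fricative, 2) does not rise → illicit
zat — violates constraint (c): syllable 1 coda /t/ has 1 consonant (> 0) → illicit
mza.kvi — violates constraint (a): syllable 1 onset /mz/: /m/ (nasal, 3) → /z/ (fricative, 2) does not rise → illicit
pzmu — violates constraint (e): syllable 1 onset /pzm/ has 3 consonants (> 2) → illicit
No form is licit → 0.

0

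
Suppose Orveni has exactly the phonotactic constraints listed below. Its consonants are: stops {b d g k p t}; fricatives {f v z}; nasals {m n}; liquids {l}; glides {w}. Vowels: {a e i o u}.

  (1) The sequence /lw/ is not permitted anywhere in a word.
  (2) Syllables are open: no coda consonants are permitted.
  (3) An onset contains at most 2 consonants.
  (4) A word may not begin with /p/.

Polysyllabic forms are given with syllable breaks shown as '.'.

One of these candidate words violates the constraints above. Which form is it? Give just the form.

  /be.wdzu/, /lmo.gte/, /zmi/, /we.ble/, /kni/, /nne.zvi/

/be.wdzu/ — violates constraint 3: syllable 2 onset /wdz/ has 3 consonants (> 2) → ill-formed
/lmo.gte/ — σ1 onset /lm/ (2C), coda /∅/ ok; σ2 onset /gt/ (2C), coda /∅/ ok → well-formed
/zmi/ — σ1 onset /zm/ (2C), coda /∅/ ok → well-formed
/we.ble/ — σ1 onset /w/, coda /∅/ ok; σ2 onset /bl/ (2C), coda /∅/ ok → well-formed
/kni/ — σ1 onset /kn/ (2C), coda /∅/ ok → well-formed
/nne.zvi/ — σ1 onset /nn/ (2C), coda /∅/ ok; σ2 onset /zv/ (2C), coda /∅/ ok → well-formed

/be.wdzu/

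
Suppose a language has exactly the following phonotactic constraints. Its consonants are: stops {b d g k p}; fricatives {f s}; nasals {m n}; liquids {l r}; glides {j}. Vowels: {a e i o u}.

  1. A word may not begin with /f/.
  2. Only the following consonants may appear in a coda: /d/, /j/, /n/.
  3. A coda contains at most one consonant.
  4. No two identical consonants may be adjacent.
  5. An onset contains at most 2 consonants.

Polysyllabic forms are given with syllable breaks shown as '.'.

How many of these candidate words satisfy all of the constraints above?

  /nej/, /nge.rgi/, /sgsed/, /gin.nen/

2

/nej/ — σ1 onset /n/, coda /j/ ok → phonotactically legal
/nge.rgi/ — σ1 onset /ng/ (2C), coda /∅/ ok; σ2 onset /rg/ (2C), coda /∅/ ok → phonotactically legal
/sgsed/ — violates constraint 5: syllable 1 onset /sgs/ has 3 consonants (> 2) → phonotactically illegal
/gin.nen/ — violates constraint 4: adjacent identical consonants /nn/ → phonotactically illegal
Phonotactically legal: /nej/, /nge.rgi/ → 2.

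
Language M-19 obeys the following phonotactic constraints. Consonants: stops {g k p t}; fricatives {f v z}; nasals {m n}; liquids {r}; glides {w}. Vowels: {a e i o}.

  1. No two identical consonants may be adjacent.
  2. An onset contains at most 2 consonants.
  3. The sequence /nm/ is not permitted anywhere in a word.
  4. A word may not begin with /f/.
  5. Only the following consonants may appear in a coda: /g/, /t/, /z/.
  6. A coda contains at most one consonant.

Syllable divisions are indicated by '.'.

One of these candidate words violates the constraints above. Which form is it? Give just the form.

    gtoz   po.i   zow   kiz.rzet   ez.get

gtoz — σ1 onset /gt/ (2C), coda /z/ ok → licit
po.i — σ1 onset /p/, coda /∅/ ok; σ2 onset /∅/, coda /∅/ ok → licit
zow — violates constraint 5: syllable 1 coda contains /w/, which is not a licensed coda consonant → illicit
kiz.rzet — σ1 onset /k/, coda /z/ ok; σ2 onset /rz/ (2C), coda /t/ ok → licit
ez.get — σ1 onset /∅/, coda /z/ ok; σ2 onset /g/, coda /t/ ok → licit

zow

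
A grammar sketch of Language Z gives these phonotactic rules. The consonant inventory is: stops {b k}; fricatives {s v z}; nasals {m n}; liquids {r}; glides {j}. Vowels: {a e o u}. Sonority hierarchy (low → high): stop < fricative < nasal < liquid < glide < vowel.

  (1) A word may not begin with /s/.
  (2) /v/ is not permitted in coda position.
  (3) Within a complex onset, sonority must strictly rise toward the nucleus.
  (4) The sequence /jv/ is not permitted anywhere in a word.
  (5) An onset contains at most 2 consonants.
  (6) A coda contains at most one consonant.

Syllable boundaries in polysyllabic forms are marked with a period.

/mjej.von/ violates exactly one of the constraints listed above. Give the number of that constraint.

/mjej.von/: contains banned sequence /jv/.
This is a violation of constraint 4: "The sequence /jv/ is not permitted anywhere in a word."
The remaining constraints (1, 2, 3, 5, 6) are satisfied.

4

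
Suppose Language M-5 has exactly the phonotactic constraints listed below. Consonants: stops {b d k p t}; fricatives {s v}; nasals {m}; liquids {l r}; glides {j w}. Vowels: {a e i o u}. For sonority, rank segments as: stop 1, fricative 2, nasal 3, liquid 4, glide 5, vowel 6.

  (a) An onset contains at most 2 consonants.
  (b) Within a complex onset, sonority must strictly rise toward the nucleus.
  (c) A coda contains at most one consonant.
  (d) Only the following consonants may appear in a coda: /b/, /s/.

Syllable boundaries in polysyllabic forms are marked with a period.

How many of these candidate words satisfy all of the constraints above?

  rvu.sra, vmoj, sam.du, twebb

0

rvu.sra — violates constraint (b): syllable 1 onset /rv/: /r/ (liquid, 4) → /v/ (fricative, 2) does not rise → illicit
vmoj — violates constraint (d): syllable 1 coda contains /j/, which is not a licensed coda consonant → illicit
sam.du — violates constraint (d): syllable 1 coda contains /m/, which is not a licensed coda consonant → illicit
twebb — violates constraint (c): syllable 1 coda /bb/ has 2 consonants (> 1) → illicit
No form is licit → 0.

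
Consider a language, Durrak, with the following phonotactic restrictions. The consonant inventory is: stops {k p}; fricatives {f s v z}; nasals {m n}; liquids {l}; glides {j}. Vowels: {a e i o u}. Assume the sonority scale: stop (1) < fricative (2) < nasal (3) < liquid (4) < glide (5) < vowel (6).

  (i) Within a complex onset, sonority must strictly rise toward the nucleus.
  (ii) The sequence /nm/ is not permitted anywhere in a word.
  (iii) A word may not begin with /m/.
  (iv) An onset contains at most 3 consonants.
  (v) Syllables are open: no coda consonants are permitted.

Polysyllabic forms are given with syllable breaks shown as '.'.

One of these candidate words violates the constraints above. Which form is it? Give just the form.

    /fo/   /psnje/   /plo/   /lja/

/fo/ — σ1 onset /f/, coda /∅/ ok → phonotactically legal
/psnje/ — violates constraint (iv): syllable 1 onset /psnj/ has 4 consonants (> 3) → phonotactically illegal
/plo/ — σ1 onset /pl/ (1→4 rises), coda /∅/ ok → phonotactically legal
/lja/ — σ1 onset /lj/ (4→5 rises), coda /∅/ ok → phonotactically legal

/psnje/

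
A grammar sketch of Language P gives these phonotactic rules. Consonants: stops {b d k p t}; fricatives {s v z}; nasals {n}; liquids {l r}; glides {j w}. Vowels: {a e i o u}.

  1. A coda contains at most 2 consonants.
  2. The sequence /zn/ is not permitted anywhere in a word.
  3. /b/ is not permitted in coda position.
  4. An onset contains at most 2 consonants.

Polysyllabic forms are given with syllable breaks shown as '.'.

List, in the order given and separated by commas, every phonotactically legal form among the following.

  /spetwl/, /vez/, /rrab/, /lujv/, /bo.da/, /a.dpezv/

/spetwl/ — violates constraint 1: syllable 1 coda /twl/ has 3 consonants (> 2) → phonotactically illegal
/vez/ — σ1 onset /v/, coda /z/ ok → phonotactically legal
/rrab/ — violates constraint 3: syllable 1 coda contains /b/ → phonotactically illegal
/lujv/ — σ1 onset /l/, coda /jv/ (2C) ok → phonotactically legal
/bo.da/ — σ1 onset /b/, coda /∅/ ok; σ2 onset /d/, coda /∅/ ok → phonotactically legal
/a.dpezv/ — σ1 onset /∅/, coda /∅/ ok; σ2 onset /dp/ (2C), coda /zv/ (2C) ok → phonotactically legal

/vez/, /lujv/, /bo.da/, /a.dpezv/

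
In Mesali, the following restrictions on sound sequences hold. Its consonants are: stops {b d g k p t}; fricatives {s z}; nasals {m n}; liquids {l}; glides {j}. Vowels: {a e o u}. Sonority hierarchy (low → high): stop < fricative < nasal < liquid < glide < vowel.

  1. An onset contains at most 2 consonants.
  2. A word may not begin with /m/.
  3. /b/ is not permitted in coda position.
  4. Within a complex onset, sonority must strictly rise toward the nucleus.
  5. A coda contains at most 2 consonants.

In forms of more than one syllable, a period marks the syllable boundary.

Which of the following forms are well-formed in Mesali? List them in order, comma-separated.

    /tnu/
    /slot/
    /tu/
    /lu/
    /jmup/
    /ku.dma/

/tnu/, /slot/, /tu/, /lu/, /ku.dma/

/tnu/ — σ1 onset /tn/ (1→3 rises), coda /∅/ ok → well-formed
/slot/ — σ1 onset /sl/ (2→4 rises), coda /t/ ok → well-formed
/tu/ — σ1 onset /t/, coda /∅/ ok → well-formed
/lu/ — σ1 onset /l/, coda /∅/ ok → well-formed
/jmup/ — violates constraint 4: syllable 1 onset /jm/: /j/ (glide, 5) → /m/ (nasal, 3) does not rise → ill-formed
/ku.dma/ — σ1 onset /k/, coda /∅/ ok; σ2 onset /dm/ (1→3 rises), coda /∅/ ok → well-formed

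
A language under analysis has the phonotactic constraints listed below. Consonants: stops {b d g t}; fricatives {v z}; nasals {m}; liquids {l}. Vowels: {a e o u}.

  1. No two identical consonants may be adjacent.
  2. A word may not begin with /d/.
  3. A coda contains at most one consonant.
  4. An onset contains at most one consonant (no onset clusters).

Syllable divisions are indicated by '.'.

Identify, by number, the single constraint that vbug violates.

4

vbug: syllable 1 onset /vb/ has 2 consonants (> 1).
This is a violation of constraint 4: "An onset contains at most one consonant (no onset clusters)."
The remaining constraints (1, 2, 3) are satisfied.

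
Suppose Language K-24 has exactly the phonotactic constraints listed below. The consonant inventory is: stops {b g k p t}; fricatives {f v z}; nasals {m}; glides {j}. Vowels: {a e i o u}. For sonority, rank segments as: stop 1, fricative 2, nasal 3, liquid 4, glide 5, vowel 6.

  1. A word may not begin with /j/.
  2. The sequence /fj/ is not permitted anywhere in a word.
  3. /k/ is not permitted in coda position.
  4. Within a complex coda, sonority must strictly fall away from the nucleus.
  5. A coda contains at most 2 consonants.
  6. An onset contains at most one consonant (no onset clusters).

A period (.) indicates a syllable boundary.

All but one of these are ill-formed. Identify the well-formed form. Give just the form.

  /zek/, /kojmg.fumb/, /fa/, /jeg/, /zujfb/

/zek/ — violates constraint 3: syllable 1 coda contains /k/ → ill-formed
/kojmg.fumb/ — violates constraint 5: syllable 1 coda /jmg/ has 3 consonants (> 2) → ill-formed
/fa/ — σ1 onset /f/, coda /∅/ ok → well-formed
/jeg/ — violates constraint 1: word begins with /j/ → ill-formed
/zujfb/ — violates constraint 5: syllable 1 coda /jfb/ has 3 consonants (> 2) → ill-formed

/fa/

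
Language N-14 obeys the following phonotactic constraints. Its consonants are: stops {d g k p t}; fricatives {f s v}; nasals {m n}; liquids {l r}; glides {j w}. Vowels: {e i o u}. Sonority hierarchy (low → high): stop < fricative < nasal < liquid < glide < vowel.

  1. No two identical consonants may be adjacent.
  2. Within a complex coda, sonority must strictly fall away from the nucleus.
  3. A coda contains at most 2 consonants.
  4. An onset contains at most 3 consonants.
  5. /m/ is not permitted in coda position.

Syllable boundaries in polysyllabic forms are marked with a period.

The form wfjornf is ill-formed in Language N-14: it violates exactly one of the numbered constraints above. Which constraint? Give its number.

wfjornf: syllable 1 coda /rnf/ has 3 consonants (> 2).
This is a violation of constraint 3: "A coda contains at most 2 consonants."
The remaining constraints (1, 2, 4, 5) are satisfied.

3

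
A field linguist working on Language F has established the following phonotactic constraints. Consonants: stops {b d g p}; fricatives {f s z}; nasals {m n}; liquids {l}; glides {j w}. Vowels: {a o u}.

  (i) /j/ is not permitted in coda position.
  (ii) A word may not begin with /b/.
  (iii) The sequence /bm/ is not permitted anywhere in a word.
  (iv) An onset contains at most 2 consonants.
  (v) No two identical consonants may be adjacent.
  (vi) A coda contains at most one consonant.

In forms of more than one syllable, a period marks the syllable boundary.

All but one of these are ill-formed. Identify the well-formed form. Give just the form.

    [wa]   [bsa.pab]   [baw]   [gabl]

[wa] — σ1 onset /w/, coda /∅/ ok → well-formed
[bsa.pab] — violates constraint (ii): word begins with /b/ → ill-formed
[baw] — violates constraint (ii): word begins with /b/ → ill-formed
[gabl] — violates constraint (vi): syllable 1 coda /bl/ has 2 consonants (> 1) → ill-formed

[wa]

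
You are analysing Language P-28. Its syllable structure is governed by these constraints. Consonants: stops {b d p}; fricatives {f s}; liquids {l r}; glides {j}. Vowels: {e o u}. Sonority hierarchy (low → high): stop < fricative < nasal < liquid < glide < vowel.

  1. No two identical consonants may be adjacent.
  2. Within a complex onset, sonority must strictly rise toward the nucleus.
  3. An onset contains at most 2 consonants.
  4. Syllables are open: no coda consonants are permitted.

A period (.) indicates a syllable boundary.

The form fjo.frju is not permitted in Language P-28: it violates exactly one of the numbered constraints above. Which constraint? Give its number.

3

fjo.frju: syllable 2 onset /frj/ has 3 consonants (> 2).
This is a violation of constraint 3: "An onset contains at most 2 consonants."
The remaining constraints (1, 2, 4) are satisfied.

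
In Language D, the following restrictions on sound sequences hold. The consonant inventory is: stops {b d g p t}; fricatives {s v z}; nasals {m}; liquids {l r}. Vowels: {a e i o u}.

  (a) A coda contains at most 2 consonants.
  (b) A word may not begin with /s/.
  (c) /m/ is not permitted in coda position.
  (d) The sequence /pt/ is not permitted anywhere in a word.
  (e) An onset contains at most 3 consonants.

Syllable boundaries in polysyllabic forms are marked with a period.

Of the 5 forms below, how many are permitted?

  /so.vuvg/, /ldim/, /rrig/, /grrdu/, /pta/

/so.vuvg/ — violates constraint (b): word begins with /s/ → not permitted
/ldim/ — violates constraint (c): syllable 1 coda contains /m/ → not permitted
/rrig/ — σ1 onset /rr/ (2C), coda /g/ ok → permitted
/grrdu/ — violates constraint (e): syllable 1 onset /grrd/ has 4 consonants (> 3) → not permitted
/pta/ — violates constraint (d): contains banned sequence /pt/ → not permitted
Permitted: /rrig/ → 1.

1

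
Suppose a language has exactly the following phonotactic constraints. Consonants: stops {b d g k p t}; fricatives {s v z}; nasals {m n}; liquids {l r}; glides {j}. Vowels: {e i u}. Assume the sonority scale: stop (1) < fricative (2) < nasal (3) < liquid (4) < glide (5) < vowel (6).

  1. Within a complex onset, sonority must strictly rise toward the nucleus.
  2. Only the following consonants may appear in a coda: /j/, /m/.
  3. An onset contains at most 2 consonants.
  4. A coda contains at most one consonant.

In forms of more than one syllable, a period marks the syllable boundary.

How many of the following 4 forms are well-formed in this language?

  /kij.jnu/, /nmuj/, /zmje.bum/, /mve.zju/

/kij.jnu/ — violates constraint 1: syllable 2 onset /jn/: /j/ (glide, 5) → /n/ (nasal, 3) does not rise → ill-formed
/nmuj/ — violates constraint 1: syllable 1 onset /nm/: /n/ (nasal, 3) → /m/ (nasal, 3) does not rise → ill-formed
/zmje.bum/ — violates constraint 3: syllable 1 onset /zmj/ has 3 consonants (> 2) → ill-formed
/mve.zju/ — violates constraint 1: syllable 1 onset /mv/: /m/ (nasal, 3) → /v/ (fricative, 2) does not rise → ill-formed
No form is well-formed → 0.

0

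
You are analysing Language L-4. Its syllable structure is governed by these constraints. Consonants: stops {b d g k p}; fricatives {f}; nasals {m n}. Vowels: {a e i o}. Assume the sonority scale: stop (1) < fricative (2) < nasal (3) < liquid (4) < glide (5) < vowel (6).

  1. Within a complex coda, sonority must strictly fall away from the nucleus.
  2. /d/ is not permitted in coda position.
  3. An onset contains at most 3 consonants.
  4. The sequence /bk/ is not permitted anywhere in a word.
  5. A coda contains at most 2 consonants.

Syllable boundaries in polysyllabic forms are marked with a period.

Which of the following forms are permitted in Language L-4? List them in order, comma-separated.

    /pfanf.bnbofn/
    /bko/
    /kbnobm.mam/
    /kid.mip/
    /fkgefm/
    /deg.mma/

/pfanf.bnbofn/ — violates constraint 1: syllable 2 coda /fn/: /f/ (fricative, 2) → /n/ (nasal, 3) does not fall → not permitted
/bko/ — violates constraint 4: contains banned sequence /bk/ → not permitted
/kbnobm.mam/ — violates constraint 1: syllable 1 coda /bm/: /b/ (stop, 1) → /m/ (nasal, 3) does not fall → not permitted
/kid.mip/ — violates constraint 2: syllable 1 coda contains /d/ → not permitted
/fkgefm/ — violates constraint 1: syllable 1 coda /fm/: /f/ (fricative, 2) → /m/ (nasal, 3) does not fall → not permitted
/deg.mma/ — σ1 onset /d/, coda /g/ ok; σ2 onset /mm/ (2C), coda /∅/ ok → permitted

/deg.mma/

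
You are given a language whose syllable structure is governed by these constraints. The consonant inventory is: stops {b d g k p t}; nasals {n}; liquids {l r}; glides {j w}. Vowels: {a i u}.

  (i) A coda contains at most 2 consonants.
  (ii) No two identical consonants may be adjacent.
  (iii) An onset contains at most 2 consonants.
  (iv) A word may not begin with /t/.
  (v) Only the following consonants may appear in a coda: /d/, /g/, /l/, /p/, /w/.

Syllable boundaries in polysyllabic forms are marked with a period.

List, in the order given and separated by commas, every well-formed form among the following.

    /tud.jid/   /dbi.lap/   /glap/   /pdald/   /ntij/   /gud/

/dbi.lap/, /glap/, /pdald/, /gud/

/tud.jid/ — violates constraint (iv): word begins with /t/ → ill-formed
/dbi.lap/ — σ1 onset /db/ (2C), coda /∅/ ok; σ2 onset /l/, coda /p/ ok → well-formed
/glap/ — σ1 onset /gl/ (2C), coda /p/ ok → well-formed
/pdald/ — σ1 onset /pd/ (2C), coda /ld/ (2C) ok → well-formed
/ntij/ — violates constraint (v): syllable 1 coda contains /j/, which is not a licensed coda consonant → ill-formed
/gud/ — σ1 onset /g/, coda /d/ ok → well-formed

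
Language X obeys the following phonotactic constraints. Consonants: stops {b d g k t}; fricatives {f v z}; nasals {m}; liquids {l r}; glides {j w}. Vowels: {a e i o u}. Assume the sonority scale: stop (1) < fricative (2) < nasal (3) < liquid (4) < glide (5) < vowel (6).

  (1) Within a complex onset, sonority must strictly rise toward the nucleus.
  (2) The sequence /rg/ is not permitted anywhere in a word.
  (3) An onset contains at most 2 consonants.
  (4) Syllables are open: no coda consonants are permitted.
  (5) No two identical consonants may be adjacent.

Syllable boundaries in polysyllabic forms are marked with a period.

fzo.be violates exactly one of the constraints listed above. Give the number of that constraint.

1

fzo.be: syllable 1 onset /fz/: /f/ (fricative, 2) → /z/ (fricative, 2) does not rise.
This is a violation of constraint 1: "Within a complex onset, sonority must strictly rise toward the nucleus."
The remaining constraints (2, 3, 4, 5) are satisfied.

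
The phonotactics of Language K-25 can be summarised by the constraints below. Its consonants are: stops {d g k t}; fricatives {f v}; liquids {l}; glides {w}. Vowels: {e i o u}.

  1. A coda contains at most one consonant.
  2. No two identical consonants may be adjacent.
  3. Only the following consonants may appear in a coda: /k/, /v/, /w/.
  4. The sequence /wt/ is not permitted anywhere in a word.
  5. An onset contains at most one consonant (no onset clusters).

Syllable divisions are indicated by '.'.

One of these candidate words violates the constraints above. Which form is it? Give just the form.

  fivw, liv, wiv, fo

fivw — violates constraint 1: syllable 1 coda /vw/ has 2 consonants (> 1) → not permitted
liv — σ1 onset /l/, coda /v/ ok → permitted
wiv — σ1 onset /w/, coda /v/ ok → permitted
fo — σ1 onset /f/, coda /∅/ ok → permitted

fivw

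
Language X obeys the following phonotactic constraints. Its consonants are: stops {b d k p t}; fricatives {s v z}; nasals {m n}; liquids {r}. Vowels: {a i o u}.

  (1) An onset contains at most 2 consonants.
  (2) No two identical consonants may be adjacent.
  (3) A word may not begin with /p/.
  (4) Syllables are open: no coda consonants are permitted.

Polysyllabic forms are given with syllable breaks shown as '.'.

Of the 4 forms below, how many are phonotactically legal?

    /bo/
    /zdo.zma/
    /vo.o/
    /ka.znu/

4

/bo/ — σ1 onset /b/, coda /∅/ ok → phonotactically legal
/zdo.zma/ — σ1 onset /zd/ (2C), coda /∅/ ok; σ2 onset /zm/ (2C), coda /∅/ ok → phonotactically legal
/vo.o/ — σ1 onset /v/, coda /∅/ ok; σ2 onset /∅/, coda /∅/ ok → phonotactically legal
/ka.znu/ — σ1 onset /k/, coda /∅/ ok; σ2 onset /zn/ (2C), coda /∅/ ok → phonotactically legal
Phonotactically legal: /bo/, /zdo.zma/, /vo.o/, /ka.znu/ → 4.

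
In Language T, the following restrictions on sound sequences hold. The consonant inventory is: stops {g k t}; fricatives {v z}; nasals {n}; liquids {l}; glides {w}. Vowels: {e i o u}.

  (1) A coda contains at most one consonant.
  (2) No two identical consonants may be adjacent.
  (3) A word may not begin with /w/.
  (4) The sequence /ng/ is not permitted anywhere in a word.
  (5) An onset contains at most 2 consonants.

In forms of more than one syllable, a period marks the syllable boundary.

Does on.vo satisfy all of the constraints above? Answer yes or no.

on.vo — σ1 onset /∅/, coda /n/ ok; σ2 onset /v/, coda /∅/ ok → phonotactically legal

yes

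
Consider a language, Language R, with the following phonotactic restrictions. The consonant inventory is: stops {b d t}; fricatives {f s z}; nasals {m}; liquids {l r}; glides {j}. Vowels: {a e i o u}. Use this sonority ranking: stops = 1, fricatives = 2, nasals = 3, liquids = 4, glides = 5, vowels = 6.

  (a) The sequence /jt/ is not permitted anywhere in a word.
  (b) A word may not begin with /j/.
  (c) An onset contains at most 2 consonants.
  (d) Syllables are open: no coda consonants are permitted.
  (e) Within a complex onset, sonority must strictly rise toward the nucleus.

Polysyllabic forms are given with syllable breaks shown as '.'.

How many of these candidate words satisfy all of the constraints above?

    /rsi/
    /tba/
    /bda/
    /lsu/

/rsi/ — violates constraint (e): syllable 1 onset /rs/: /r/ (liquid, 4) → /s/ (fricative, 2) does not rise → not permitted
/tba/ — violates constraint (e): syllable 1 onset /tb/: /t/ (stop, 1) → /b/ (stop, 1) does not rise → not permitted
/bda/ — violates constraint (e): syllable 1 onset /bd/: /b/ (stop, 1) → /d/ (stop, 1) does not rise → not permitted
/lsu/ — violates constraint (e): syllable 1 onset /ls/: /l/ (liquid, 4) → /s/ (fricative, 2) does not rise → not permitted
No form is permitted → 0.

0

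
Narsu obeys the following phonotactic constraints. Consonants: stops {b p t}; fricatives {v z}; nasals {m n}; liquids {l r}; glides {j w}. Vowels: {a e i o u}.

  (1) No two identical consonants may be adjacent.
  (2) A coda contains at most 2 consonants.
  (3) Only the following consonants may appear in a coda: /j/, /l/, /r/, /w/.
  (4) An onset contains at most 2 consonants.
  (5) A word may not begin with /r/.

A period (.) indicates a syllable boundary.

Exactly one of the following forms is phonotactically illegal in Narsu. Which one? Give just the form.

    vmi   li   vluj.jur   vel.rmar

vluj.jur

vmi — σ1 onset /vm/ (2C), coda /∅/ ok → phonotactically legal
li — σ1 onset /l/, coda /∅/ ok → phonotactically legal
vluj.jur — violates constraint 1: adjacent identical consonants /jj/ → phonotactically illegal
vel.rmar — σ1 onset /v/, coda /l/ ok; σ2 onset /rm/ (2C), coda /r/ ok → phonotactically legal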